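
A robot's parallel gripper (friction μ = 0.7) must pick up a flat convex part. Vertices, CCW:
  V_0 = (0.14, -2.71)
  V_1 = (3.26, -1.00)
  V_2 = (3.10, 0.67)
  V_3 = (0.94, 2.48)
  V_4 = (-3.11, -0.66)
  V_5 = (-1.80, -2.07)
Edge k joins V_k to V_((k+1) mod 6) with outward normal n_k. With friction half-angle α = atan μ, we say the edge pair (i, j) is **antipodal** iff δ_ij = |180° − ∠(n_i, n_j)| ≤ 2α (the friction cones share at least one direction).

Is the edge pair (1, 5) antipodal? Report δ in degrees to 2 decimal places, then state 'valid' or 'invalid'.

δ = 66.27°, valid

α = atan 0.7 = 34.99°;  2α = 69.98°
edge 1: e_1 = (-0.16, +1.67);  n_1 = (+0.9954, +0.0954)
edge 5: e_5 = (+1.94, -0.64);  n_5 = (-0.3133, -0.9497)
∠(n_1, n_5) = 113.73°
δ = |180° − 113.73°| = 66.27°
66.27° ≤ 2α = 69.98°  →  valid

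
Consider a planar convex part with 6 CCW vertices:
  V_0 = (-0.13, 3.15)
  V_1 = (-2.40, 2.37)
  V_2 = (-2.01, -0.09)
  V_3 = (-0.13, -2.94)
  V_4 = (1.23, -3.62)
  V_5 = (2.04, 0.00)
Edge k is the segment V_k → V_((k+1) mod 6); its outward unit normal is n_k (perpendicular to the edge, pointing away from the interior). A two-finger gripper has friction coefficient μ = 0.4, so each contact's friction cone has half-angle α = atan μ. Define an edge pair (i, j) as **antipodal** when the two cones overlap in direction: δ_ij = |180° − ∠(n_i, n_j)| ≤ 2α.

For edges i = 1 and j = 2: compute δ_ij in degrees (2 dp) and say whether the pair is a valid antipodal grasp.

α = atan 0.4 = 21.80°;  2α = 43.60°
edge 1: e_1 = (+0.39, -2.46);  n_1 = (-0.9877, -0.1566)
edge 2: e_2 = (+1.88, -2.85);  n_2 = (-0.8347, -0.5506)
∠(n_1, n_2) = 24.40°
δ = |180° − 24.40°| = 155.60°
155.60° > 2α = 43.60°  →  invalid

δ = 155.60°, invalid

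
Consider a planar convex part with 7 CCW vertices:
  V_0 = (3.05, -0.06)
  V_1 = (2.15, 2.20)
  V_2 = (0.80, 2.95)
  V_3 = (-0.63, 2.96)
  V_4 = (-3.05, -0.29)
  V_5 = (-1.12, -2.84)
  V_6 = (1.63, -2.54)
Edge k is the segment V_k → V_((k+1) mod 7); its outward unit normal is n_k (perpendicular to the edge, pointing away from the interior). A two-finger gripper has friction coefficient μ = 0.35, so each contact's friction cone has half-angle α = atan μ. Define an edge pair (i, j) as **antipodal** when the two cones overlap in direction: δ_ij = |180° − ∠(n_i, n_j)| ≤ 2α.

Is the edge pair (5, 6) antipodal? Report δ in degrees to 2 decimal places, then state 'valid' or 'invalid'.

α = atan 0.35 = 19.29°;  2α = 38.58°
edge 5: e_5 = (+2.75, +0.30);  n_5 = (+0.1084, -0.9941)
edge 6: e_6 = (+1.42, +2.48);  n_6 = (+0.8678, -0.4969)
∠(n_5, n_6) = 53.98°
δ = |180° − 53.98°| = 126.02°
126.02° > 2α = 38.58°  →  invalid

δ = 126.02°, invalid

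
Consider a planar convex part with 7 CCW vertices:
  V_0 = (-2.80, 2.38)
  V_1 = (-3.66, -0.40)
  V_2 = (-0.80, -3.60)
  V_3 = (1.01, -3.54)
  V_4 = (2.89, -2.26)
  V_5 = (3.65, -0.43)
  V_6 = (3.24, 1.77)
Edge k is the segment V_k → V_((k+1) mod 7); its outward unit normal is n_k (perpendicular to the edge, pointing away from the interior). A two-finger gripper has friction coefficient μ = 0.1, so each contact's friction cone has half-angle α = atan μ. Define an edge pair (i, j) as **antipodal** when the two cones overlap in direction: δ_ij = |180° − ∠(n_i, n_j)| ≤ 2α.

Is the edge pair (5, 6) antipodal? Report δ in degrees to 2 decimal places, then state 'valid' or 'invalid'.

δ = 106.32°, invalid

α = atan 0.1 = 5.71°;  2α = 11.42°
edge 5: e_5 = (-0.41, +2.20);  n_5 = (+0.9831, +0.1832)
edge 6: e_6 = (-6.04, +0.61);  n_6 = (+0.1005, +0.9949)
∠(n_5, n_6) = 73.68°
δ = |180° − 73.68°| = 106.32°
106.32° > 2α = 11.42°  →  invalid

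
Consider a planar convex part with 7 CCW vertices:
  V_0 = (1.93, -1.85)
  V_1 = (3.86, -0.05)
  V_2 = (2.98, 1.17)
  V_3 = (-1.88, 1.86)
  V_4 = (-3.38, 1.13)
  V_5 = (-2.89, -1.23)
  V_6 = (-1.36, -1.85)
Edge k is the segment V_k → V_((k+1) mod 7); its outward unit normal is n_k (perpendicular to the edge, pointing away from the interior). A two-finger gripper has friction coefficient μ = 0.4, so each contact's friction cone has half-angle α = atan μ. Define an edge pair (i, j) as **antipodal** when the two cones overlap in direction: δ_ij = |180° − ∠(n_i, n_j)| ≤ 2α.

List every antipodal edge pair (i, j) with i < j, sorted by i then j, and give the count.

count = 6; pairs: (0,3), (1,4), (1,5), (2,5), (2,6), (3,6)

α = atan 0.4 = 21.80°;  2α = 43.60°
n_0 = (+0.6820, -0.7313)
n_1 = (+0.8110, +0.5850)
n_2 = (+0.1406, +0.9901)
n_3 = (-0.4376, +0.8992)
n_4 = (-0.9791, -0.2033)
n_5 = (-0.3756, -0.9268)
n_6 = (+0.0000, -1.0000)
  (0,1): δ = 97.20°  ·
  (0,2): δ = 51.08°  ·
  (0,3): δ = 17.05°  ✓
  (0,4): δ = 58.73°  ·
  (0,5): δ = 114.94°  ·
  (0,6): δ = 137.00°  ·
  (1,2): δ = 133.88°  ·
  (1,3): δ = 99.85°  ·
  (1,4): δ = 24.07°  ✓
  (1,5): δ = 32.14°  ✓
  (1,6): δ = 54.20°  ·
  (2,3): δ = 145.97°  ·
  (2,4): δ = 70.19°  ·
  (2,5): δ = 13.98°  ✓
  (2,6): δ = 8.08°  ✓
  (3,4): δ = 104.22°  ·
  (3,5): δ = 48.01°  ·
  (3,6): δ = 25.95°  ✓
  (4,5): δ = 123.79°  ·
  (4,6): δ = 101.73°  ·
  (5,6): δ = 157.94°  ·
antipodal pairs: 6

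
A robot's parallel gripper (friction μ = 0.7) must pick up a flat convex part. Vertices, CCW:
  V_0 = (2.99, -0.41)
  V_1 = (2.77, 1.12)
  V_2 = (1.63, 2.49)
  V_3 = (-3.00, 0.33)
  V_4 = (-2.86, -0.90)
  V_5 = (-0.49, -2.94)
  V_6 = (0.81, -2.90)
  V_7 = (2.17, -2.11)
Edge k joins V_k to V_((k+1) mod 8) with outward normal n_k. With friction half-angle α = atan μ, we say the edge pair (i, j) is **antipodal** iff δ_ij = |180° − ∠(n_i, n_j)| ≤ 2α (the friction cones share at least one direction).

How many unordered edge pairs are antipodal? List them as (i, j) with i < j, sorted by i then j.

count = 11; pairs: (0,3), (0,4), (1,3), (1,4), (1,5), (2,4), (2,5), (2,6), (2,7), (3,6), (3,7)

α = atan 0.7 = 34.99°;  2α = 69.98°
n_0 = (+0.9898, +0.1423)
n_1 = (+0.7687, +0.6396)
n_2 = (-0.4228, +0.9062)
n_3 = (-0.9936, -0.1131)
n_4 = (-0.6524, -0.7579)
n_5 = (+0.0308, -0.9995)
n_6 = (+0.5023, -0.8647)
n_7 = (+0.9007, -0.4345)
  (0,1): δ = 148.42°  ·
  (0,2): δ = 73.17°  ·
  (0,3): δ = 1.69°  ✓
  (0,4): δ = 41.10°  ✓
  (0,5): δ = 83.58°  ·
  (0,6): δ = 111.97°  ·
  (0,7): δ = 146.07°  ·
  (1,2): δ = 104.75°  ·
  (1,3): δ = 33.27°  ✓
  (1,4): δ = 9.52°  ✓
  (1,5): δ = 52.00°  ✓
  (1,6): δ = 80.39°  ·
  (1,7): δ = 114.49°  ·
  (2,3): δ = 108.52°  ·
  (2,4): δ = 65.73°  ✓
  (2,5): δ = 23.25°  ✓
  (2,6): δ = 5.14°  ✓
  (2,7): δ = 39.24°  ✓
  (3,4): δ = 137.21°  ·
  (3,5): δ = 94.73°  ·
  (3,6): δ = 66.34°  ✓
  (3,7): δ = 32.24°  ✓
  (4,5): δ = 137.52°  ·
  (4,6): δ = 109.13°  ·
  (4,7): δ = 75.03°  ·
  (5,6): δ = 151.61°  ·
  (5,7): δ = 117.51°  ·
  (6,7): δ = 145.90°  ·
antipodal pairs: 11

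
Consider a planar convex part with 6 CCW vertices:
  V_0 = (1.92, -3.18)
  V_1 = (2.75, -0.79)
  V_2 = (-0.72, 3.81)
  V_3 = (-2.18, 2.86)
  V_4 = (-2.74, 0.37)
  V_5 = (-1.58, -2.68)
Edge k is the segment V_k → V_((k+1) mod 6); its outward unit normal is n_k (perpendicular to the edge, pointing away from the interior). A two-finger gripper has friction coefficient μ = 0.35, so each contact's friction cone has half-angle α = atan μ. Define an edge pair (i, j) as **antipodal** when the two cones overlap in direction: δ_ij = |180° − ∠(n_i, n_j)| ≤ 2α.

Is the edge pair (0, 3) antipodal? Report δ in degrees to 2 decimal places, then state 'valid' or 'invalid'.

α = atan 0.35 = 19.29°;  2α = 38.58°
edge 0: e_0 = (+0.83, +2.39);  n_0 = (+0.9447, -0.3281)
edge 3: e_3 = (-0.56, -2.49);  n_3 = (-0.9756, +0.2194)
∠(n_0, n_3) = 173.52°
δ = |180° − 173.52°| = 6.48°
6.48° ≤ 2α = 38.58°  →  valid

δ = 6.48°, valid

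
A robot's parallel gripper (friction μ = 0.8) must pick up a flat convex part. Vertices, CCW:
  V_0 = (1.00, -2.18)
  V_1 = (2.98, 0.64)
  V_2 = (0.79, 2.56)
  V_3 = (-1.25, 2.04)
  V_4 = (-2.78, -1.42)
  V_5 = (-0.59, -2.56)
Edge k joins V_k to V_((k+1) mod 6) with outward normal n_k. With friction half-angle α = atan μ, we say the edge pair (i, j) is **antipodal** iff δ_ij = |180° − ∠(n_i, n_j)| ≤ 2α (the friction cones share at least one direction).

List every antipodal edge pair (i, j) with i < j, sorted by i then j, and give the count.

α = atan 0.8 = 38.66°;  2α = 77.32°
n_0 = (+0.8184, -0.5746)
n_1 = (+0.6592, +0.7519)
n_2 = (-0.2470, +0.9690)
n_3 = (-0.9146, +0.4044)
n_4 = (-0.4617, -0.8870)
n_5 = (+0.2324, -0.9726)
  (0,1): δ = 96.17°  ·
  (0,2): δ = 40.63°  ✓
  (0,3): δ = 11.22°  ✓
  (0,4): δ = 97.57°  ·
  (0,5): δ = 138.51°  ·
  (1,2): δ = 124.46°  ·
  (1,3): δ = 72.61°  ✓
  (1,4): δ = 13.74°  ✓
  (1,5): δ = 54.68°  ✓
  (2,3): δ = 128.16°  ·
  (2,4): δ = 41.80°  ✓
  (2,5): δ = 0.86°  ✓
  (3,4): δ = 93.64°  ·
  (3,5): δ = 52.70°  ✓
  (4,5): δ = 139.06°  ·
antipodal pairs: 8

count = 8; pairs: (0,2), (0,3), (1,3), (1,4), (1,5), (2,4), (2,5), (3,5)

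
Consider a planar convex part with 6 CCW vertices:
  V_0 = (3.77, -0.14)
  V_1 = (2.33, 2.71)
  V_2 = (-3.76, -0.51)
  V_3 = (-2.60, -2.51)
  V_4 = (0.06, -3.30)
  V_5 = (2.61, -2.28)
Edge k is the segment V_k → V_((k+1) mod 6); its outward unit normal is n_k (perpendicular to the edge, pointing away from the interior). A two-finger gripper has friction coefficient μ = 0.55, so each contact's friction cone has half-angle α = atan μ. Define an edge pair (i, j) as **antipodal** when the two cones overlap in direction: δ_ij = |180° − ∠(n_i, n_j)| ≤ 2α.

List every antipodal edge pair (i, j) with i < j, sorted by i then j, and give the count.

α = atan 0.55 = 28.81°;  2α = 57.62°
n_0 = (+0.8925, +0.4510)
n_1 = (-0.4674, +0.8840)
n_2 = (-0.8650, -0.5017)
n_3 = (-0.2847, -0.9586)
n_4 = (+0.3714, -0.9285)
n_5 = (+0.8791, -0.4765)
  (0,1): δ = 88.94°  ·
  (0,2): δ = 3.31°  ✓
  (0,3): δ = 46.65°  ✓
  (0,4): δ = 85.00°  ·
  (0,5): δ = 124.73°  ·
  (1,2): δ = 87.75°  ·
  (1,3): δ = 44.41°  ✓
  (1,4): δ = 6.07°  ✓
  (1,5): δ = 33.67°  ✓
  (2,3): δ = 136.65°  ·
  (2,4): δ = 98.31°  ·
  (2,5): δ = 58.57°  ·
  (3,4): δ = 141.66°  ·
  (3,5): δ = 101.92°  ·
  (4,5): δ = 140.26°  ·
antipodal pairs: 5

count = 5; pairs: (0,2), (0,3), (1,3), (1,4), (1,5)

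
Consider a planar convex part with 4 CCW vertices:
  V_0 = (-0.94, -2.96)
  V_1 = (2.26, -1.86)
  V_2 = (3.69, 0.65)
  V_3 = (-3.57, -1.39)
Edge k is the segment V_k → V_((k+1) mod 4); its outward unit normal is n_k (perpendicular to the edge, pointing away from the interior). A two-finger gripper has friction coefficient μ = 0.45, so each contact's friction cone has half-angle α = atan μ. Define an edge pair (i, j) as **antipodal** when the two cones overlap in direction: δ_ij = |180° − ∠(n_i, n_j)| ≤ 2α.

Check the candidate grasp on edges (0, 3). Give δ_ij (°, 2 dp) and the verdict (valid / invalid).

δ = 130.19°, invalid

α = atan 0.45 = 24.23°;  2α = 48.46°
edge 0: e_0 = (+3.20, +1.10);  n_0 = (+0.3251, -0.9457)
edge 3: e_3 = (+2.63, -1.57);  n_3 = (-0.5126, -0.8586)
∠(n_0, n_3) = 49.81°
δ = |180° − 49.81°| = 130.19°
130.19° > 2α = 48.46°  →  invalid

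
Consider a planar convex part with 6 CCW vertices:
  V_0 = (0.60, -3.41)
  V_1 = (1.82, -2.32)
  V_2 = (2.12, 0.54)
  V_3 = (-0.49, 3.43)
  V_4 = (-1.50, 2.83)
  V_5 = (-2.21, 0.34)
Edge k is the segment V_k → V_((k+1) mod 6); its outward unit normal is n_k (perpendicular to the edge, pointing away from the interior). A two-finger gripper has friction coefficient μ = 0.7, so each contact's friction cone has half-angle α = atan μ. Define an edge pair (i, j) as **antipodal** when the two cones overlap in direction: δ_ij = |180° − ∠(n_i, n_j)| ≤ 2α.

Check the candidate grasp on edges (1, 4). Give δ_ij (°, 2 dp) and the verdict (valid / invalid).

α = atan 0.7 = 34.99°;  2α = 69.98°
edge 1: e_1 = (+0.30, +2.86);  n_1 = (+0.9945, -0.1043)
edge 4: e_4 = (-0.71, -2.49);  n_4 = (-0.9617, +0.2742)
∠(n_1, n_4) = 170.07°
δ = |180° − 170.07°| = 9.93°
9.93° ≤ 2α = 69.98°  →  valid

δ = 9.93°, valid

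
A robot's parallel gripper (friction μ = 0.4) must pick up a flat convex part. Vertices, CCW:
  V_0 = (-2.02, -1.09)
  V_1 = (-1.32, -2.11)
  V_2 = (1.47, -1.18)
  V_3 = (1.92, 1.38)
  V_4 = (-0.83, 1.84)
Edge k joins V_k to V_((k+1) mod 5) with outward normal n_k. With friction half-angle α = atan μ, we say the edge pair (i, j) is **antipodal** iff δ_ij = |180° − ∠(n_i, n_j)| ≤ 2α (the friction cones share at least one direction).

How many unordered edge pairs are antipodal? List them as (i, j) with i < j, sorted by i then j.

α = atan 0.4 = 21.80°;  2α = 43.60°
n_0 = (-0.8245, -0.5658)
n_1 = (+0.3162, -0.9487)
n_2 = (+0.9849, -0.1731)
n_3 = (+0.1650, +0.9863)
n_4 = (-0.9265, +0.3763)
  (0,1): δ = 106.03°  ·
  (0,2): δ = 44.43°  ·
  (0,3): δ = 46.04°  ·
  (0,4): δ = 123.43°  ·
  (1,2): δ = 118.40°  ·
  (1,3): δ = 27.93°  ✓
  (1,4): δ = 49.46°  ·
  (2,3): δ = 89.53°  ·
  (2,4): δ = 12.13°  ✓
  (3,4): δ = 102.61°  ·
antipodal pairs: 2

count = 2; pairs: (1,3), (2,4)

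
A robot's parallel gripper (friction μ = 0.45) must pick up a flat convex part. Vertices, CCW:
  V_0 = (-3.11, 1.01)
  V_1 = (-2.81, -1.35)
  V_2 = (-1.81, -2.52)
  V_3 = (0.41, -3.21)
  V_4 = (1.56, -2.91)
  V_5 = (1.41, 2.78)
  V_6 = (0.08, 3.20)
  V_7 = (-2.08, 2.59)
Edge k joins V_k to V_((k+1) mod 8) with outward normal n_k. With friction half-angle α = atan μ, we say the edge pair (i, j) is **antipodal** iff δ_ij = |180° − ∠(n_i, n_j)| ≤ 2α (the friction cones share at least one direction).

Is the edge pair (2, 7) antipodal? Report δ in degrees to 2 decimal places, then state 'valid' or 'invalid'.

δ = 74.17°, invalid

α = atan 0.45 = 24.23°;  2α = 48.46°
edge 2: e_2 = (+2.22, -0.69);  n_2 = (-0.2968, -0.9549)
edge 7: e_7 = (-1.03, -1.58);  n_7 = (-0.8377, +0.5461)
∠(n_2, n_7) = 105.83°
δ = |180° − 105.83°| = 74.17°
74.17° > 2α = 48.46°  →  invalid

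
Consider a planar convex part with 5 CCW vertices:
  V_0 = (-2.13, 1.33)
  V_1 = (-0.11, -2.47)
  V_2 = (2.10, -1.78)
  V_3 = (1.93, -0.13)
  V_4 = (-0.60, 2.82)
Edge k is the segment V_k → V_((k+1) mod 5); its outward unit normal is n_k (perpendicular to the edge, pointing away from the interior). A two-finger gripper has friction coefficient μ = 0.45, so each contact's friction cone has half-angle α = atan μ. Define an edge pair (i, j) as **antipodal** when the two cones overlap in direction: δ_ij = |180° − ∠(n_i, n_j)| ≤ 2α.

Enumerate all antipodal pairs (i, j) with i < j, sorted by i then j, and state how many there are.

α = atan 0.45 = 24.23°;  2α = 48.46°
n_0 = (-0.8830, -0.4694)
n_1 = (+0.2980, -0.9546)
n_2 = (+0.9947, +0.1025)
n_3 = (+0.7591, +0.6510)
n_4 = (-0.6977, +0.7164)
  (0,1): δ = 100.65°  ·
  (0,2): δ = 22.11°  ✓
  (0,3): δ = 12.62°  ✓
  (0,4): δ = 106.25°  ·
  (1,2): δ = 101.46°  ·
  (1,3): δ = 66.72°  ·
  (1,4): δ = 26.90°  ✓
  (2,3): δ = 145.27°  ·
  (2,4): δ = 51.64°  ·
  (3,4): δ = 86.38°  ·
antipodal pairs: 3

count = 3; pairs: (0,2), (0,3), (1,4)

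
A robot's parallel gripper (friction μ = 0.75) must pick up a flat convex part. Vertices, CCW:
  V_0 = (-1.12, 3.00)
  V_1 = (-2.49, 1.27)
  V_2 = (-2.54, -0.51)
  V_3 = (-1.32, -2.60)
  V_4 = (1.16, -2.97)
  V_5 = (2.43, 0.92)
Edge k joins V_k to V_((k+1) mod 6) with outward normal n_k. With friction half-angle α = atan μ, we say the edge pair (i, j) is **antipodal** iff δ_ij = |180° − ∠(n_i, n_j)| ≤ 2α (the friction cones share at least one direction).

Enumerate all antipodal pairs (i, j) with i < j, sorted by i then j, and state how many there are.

α = atan 0.75 = 36.87°;  2α = 73.74°
n_0 = (-0.7840, +0.6208)
n_1 = (-0.9996, +0.0281)
n_2 = (-0.8636, -0.5041)
n_3 = (-0.1476, -0.9891)
n_4 = (+0.9506, -0.3104)
n_5 = (+0.5055, +0.8628)
  (0,1): δ = 143.23°  ·
  (0,2): δ = 111.35°  ·
  (0,3): δ = 60.11°  ✓
  (0,4): δ = 20.30°  ✓
  (0,5): δ = 98.01°  ·
  (1,2): δ = 148.12°  ·
  (1,3): δ = 96.88°  ·
  (1,4): δ = 16.47°  ✓
  (1,5): δ = 61.24°  ✓
  (2,3): δ = 128.76°  ·
  (2,4): δ = 48.35°  ✓
  (2,5): δ = 29.36°  ✓
  (3,4): δ = 99.60°  ·
  (3,5): δ = 21.88°  ✓
  (4,5): δ = 102.29°  ·
antipodal pairs: 7

count = 7; pairs: (0,3), (0,4), (1,4), (1,5), (2,4), (2,5), (3,5)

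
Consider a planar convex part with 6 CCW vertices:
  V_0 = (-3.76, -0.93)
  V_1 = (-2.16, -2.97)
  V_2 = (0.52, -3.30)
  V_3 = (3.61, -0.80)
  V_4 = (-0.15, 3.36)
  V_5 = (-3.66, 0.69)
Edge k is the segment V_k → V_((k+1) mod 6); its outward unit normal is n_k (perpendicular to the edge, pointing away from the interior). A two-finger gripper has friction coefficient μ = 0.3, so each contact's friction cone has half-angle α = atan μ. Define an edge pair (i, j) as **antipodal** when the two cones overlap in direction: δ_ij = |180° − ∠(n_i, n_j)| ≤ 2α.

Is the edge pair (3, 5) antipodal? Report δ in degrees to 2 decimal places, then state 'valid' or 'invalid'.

δ = 45.64°, invalid

α = atan 0.3 = 16.70°;  2α = 33.40°
edge 3: e_3 = (-3.76, +4.16);  n_3 = (+0.7419, +0.6705)
edge 5: e_5 = (-0.10, -1.62);  n_5 = (-0.9981, +0.0616)
∠(n_3, n_5) = 134.36°
δ = |180° − 134.36°| = 45.64°
45.64° > 2α = 33.40°  →  invalid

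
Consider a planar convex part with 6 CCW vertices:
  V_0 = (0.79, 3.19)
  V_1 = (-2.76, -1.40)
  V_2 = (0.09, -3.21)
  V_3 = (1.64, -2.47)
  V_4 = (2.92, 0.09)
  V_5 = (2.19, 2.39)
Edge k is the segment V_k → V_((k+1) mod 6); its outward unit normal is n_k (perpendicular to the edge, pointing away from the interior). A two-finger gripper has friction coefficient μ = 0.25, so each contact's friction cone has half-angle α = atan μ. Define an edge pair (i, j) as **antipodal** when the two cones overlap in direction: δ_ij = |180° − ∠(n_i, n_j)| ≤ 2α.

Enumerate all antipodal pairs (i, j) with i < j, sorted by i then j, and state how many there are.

α = atan 0.25 = 14.04°;  2α = 28.07°
n_0 = (-0.7910, +0.6118)
n_1 = (-0.5361, -0.8441)
n_2 = (+0.4308, -0.9024)
n_3 = (+0.8944, -0.4472)
n_4 = (+0.9531, +0.3025)
n_5 = (+0.4961, +0.8682)
  (0,1): δ = 84.70°  ·
  (0,2): δ = 26.76°  ✓
  (0,3): δ = 11.15°  ✓
  (0,4): δ = 55.33°  ·
  (0,5): δ = 97.97°  ·
  (1,2): δ = 122.06°  ·
  (1,3): δ = 84.15°  ·
  (1,4): δ = 39.97°  ·
  (1,5): δ = 2.67°  ✓
  (2,3): δ = 142.09°  ·
  (2,4): δ = 97.91°  ·
  (2,5): δ = 55.27°  ·
  (3,4): δ = 135.83°  ·
  (3,5): δ = 93.18°  ·
  (4,5): δ = 137.35°  ·
antipodal pairs: 3

count = 3; pairs: (0,2), (0,3), (1,5)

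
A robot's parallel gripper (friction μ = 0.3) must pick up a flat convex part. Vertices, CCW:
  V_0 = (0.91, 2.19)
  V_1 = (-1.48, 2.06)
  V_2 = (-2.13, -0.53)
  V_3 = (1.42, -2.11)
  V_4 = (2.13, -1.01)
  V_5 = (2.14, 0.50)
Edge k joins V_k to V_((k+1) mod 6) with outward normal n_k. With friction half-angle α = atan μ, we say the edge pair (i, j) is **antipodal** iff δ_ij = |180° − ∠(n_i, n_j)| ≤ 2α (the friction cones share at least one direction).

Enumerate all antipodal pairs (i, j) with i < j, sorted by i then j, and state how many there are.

count = 4; pairs: (0,2), (1,3), (1,4), (2,5)

α = atan 0.3 = 16.70°;  2α = 33.40°
n_0 = (-0.0543, +0.9985)
n_1 = (-0.9699, +0.2434)
n_2 = (-0.4066, -0.9136)
n_3 = (+0.8402, -0.5423)
n_4 = (+1.0000, -0.0066)
n_5 = (+0.8085, +0.5885)
  (0,1): δ = 107.20°  ·
  (0,2): δ = 27.11°  ✓
  (0,3): δ = 54.05°  ·
  (0,4): δ = 86.51°  ·
  (0,5): δ = 122.93°  ·
  (1,2): δ = 99.90°  ·
  (1,3): δ = 18.75°  ✓
  (1,4): δ = 13.71°  ✓
  (1,5): δ = 50.14°  ·
  (2,3): δ = 98.85°  ·
  (2,4): δ = 66.39°  ·
  (2,5): δ = 29.96°  ✓
  (3,4): δ = 147.54°  ·
  (3,5): δ = 111.11°  ·
  (4,5): δ = 143.57°  ·
antipodal pairs: 4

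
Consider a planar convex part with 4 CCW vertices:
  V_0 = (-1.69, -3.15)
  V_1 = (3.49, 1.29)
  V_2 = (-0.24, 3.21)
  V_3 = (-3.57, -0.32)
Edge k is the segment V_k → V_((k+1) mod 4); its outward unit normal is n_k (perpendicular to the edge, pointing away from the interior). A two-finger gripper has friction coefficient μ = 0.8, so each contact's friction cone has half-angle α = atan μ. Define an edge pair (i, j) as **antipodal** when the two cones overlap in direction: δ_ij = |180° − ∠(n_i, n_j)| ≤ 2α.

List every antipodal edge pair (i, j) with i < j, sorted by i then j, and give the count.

α = atan 0.8 = 38.66°;  2α = 77.32°
n_0 = (+0.6508, -0.7593)
n_1 = (+0.4577, +0.8891)
n_2 = (-0.7274, +0.6862)
n_3 = (-0.8330, -0.5533)
  (0,1): δ = 67.84°  ✓
  (0,2): δ = 6.07°  ✓
  (0,3): δ = 83.00°  ·
  (1,2): δ = 106.09°  ·
  (1,3): δ = 29.17°  ✓
  (2,3): δ = 103.07°  ·
antipodal pairs: 3

count = 3; pairs: (0,1), (0,2), (1,3)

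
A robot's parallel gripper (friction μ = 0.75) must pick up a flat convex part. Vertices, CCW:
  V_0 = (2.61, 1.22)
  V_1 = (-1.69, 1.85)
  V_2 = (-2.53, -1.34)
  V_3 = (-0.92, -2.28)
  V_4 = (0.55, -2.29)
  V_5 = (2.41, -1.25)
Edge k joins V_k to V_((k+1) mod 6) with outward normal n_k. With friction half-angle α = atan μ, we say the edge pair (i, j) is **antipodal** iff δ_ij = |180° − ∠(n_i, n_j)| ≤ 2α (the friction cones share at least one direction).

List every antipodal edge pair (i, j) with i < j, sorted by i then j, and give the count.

count = 6; pairs: (0,2), (0,3), (0,4), (1,4), (1,5), (2,5)

α = atan 0.75 = 36.87°;  2α = 73.74°
n_0 = (+0.1450, +0.9894)
n_1 = (-0.9670, +0.2546)
n_2 = (-0.5042, -0.8636)
n_3 = (-0.0068, -1.0000)
n_4 = (+0.4880, -0.8728)
n_5 = (+0.9967, -0.0807)
  (0,1): δ = 96.42°  ·
  (0,2): δ = 21.94°  ✓
  (0,3): δ = 7.95°  ✓
  (0,4): δ = 37.55°  ✓
  (0,5): δ = 93.71°  ·
  (1,2): δ = 105.53°  ·
  (1,3): δ = 75.64°  ·
  (1,4): δ = 46.04°  ✓
  (1,5): δ = 10.12°  ✓
  (2,3): δ = 150.11°  ·
  (2,4): δ = 120.51°  ·
  (2,5): δ = 64.35°  ✓
  (3,4): δ = 150.40°  ·
  (3,5): δ = 94.24°  ·
  (4,5): δ = 123.84°  ·
antipodal pairs: 6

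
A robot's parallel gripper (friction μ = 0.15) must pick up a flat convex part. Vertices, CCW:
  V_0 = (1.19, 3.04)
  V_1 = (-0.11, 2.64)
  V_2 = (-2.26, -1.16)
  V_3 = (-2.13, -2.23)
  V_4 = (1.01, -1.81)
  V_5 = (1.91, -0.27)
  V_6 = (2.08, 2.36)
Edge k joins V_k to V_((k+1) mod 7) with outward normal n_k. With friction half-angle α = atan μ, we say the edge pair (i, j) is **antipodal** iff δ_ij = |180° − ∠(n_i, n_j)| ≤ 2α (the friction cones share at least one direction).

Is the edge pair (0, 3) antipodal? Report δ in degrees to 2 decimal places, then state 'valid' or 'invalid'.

δ = 9.48°, valid

α = atan 0.15 = 8.53°;  2α = 17.06°
edge 0: e_0 = (-1.30, -0.40);  n_0 = (-0.2941, +0.9558)
edge 3: e_3 = (+3.14, +0.42);  n_3 = (+0.1326, -0.9912)
∠(n_0, n_3) = 170.52°
δ = |180° − 170.52°| = 9.48°
9.48° ≤ 2α = 17.06°  →  valid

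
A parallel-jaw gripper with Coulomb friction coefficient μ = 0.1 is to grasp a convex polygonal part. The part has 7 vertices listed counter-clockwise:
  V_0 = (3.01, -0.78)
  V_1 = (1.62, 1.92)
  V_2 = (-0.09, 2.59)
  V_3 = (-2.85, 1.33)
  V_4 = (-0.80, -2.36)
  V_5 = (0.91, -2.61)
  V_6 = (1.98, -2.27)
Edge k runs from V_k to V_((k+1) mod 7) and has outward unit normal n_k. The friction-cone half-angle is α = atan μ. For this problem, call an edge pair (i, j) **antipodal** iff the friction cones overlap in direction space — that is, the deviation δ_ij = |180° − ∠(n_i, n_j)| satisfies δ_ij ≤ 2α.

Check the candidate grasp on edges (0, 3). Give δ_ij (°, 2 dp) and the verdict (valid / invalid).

δ = 1.81°, valid

α = atan 0.1 = 5.71°;  2α = 11.42°
edge 0: e_0 = (-1.39, +2.70);  n_0 = (+0.8891, +0.4577)
edge 3: e_3 = (+2.05, -3.69);  n_3 = (-0.8742, -0.4856)
∠(n_0, n_3) = 178.19°
δ = |180° − 178.19°| = 1.81°
1.81° ≤ 2α = 11.42°  →  valid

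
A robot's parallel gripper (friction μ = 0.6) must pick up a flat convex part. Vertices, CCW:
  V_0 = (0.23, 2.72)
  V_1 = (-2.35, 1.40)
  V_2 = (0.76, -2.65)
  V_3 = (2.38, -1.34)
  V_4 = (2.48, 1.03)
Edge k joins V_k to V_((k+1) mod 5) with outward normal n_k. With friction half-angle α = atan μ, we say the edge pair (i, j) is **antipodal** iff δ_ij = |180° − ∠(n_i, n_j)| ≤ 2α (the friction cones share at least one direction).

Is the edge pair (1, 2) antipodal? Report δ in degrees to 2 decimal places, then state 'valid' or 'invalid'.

δ = 88.56°, invalid

α = atan 0.6 = 30.96°;  2α = 61.93°
edge 1: e_1 = (+3.11, -4.05);  n_1 = (-0.7931, -0.6090)
edge 2: e_2 = (+1.62, +1.31);  n_2 = (+0.6288, -0.7776)
∠(n_1, n_2) = 91.44°
δ = |180° − 91.44°| = 88.56°
88.56° > 2α = 61.93°  →  invalid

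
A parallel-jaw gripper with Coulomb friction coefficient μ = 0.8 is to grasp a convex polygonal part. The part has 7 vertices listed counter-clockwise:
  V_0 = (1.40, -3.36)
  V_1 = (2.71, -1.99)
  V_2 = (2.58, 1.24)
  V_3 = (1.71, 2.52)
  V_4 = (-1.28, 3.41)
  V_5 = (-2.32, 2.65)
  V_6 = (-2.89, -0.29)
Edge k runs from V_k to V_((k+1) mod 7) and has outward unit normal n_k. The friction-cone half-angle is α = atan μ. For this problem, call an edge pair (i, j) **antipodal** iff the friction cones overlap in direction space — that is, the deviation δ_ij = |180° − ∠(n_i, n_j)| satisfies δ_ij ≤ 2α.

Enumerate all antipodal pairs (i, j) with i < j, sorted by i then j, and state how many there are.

count = 10; pairs: (0,3), (0,4), (0,5), (1,4), (1,5), (1,6), (2,5), (2,6), (3,6), (4,6)

α = atan 0.8 = 38.66°;  2α = 77.32°
n_0 = (+0.7228, -0.6911)
n_1 = (+0.9992, +0.0402)
n_2 = (+0.8270, +0.5621)
n_3 = (+0.2853, +0.9584)
n_4 = (-0.5900, +0.8074)
n_5 = (-0.9817, +0.1903)
n_6 = (-0.5820, -0.8132)
  (0,1): δ = 133.98°  ·
  (0,2): δ = 102.08°  ·
  (0,3): δ = 62.86°  ✓
  (0,4): δ = 10.12°  ✓
  (0,5): δ = 32.75°  ✓
  (0,6): δ = 98.13°  ·
  (1,2): δ = 148.10°  ·
  (1,3): δ = 108.88°  ·
  (1,4): δ = 56.15°  ✓
  (1,5): δ = 13.28°  ✓
  (1,6): δ = 52.11°  ✓
  (2,3): δ = 140.78°  ·
  (2,4): δ = 88.05°  ·
  (2,5): δ = 45.18°  ✓
  (2,6): δ = 20.21°  ✓
  (3,4): δ = 127.27°  ·
  (3,5): δ = 84.40°  ·
  (3,6): δ = 19.01°  ✓
  (4,5): δ = 137.13°  ·
  (4,6): δ = 71.75°  ✓
  (5,6): δ = 114.62°  ·
antipodal pairs: 10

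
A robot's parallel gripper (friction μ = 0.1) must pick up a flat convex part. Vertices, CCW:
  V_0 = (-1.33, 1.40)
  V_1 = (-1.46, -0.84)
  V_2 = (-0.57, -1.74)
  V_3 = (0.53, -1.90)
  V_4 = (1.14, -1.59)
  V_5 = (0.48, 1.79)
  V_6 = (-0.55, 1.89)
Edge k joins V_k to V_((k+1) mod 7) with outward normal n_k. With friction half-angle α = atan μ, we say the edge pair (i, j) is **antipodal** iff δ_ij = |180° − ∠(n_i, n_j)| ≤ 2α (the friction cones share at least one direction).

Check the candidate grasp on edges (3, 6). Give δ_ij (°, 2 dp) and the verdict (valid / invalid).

α = atan 0.1 = 5.71°;  2α = 11.42°
edge 3: e_3 = (+0.61, +0.31);  n_3 = (+0.4530, -0.8915)
edge 6: e_6 = (-0.78, -0.49);  n_6 = (-0.5319, +0.8468)
∠(n_3, n_6) = 174.80°
δ = |180° − 174.80°| = 5.20°
5.20° ≤ 2α = 11.42°  →  valid

δ = 5.20°, valid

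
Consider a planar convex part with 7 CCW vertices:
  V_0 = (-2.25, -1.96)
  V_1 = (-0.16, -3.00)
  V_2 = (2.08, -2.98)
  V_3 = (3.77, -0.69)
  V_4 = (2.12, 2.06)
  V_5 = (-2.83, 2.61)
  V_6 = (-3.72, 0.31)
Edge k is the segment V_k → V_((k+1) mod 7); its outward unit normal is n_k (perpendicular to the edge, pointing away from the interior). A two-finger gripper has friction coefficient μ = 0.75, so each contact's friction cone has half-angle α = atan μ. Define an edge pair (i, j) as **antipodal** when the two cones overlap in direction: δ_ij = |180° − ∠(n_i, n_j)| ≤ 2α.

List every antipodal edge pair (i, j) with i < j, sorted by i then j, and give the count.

α = atan 0.75 = 36.87°;  2α = 73.74°
n_0 = (-0.4455, -0.8953)
n_1 = (+0.0089, -1.0000)
n_2 = (+0.8046, -0.5938)
n_3 = (+0.8575, +0.5145)
n_4 = (+0.1104, +0.9939)
n_5 = (-0.9326, +0.3609)
n_6 = (-0.8394, -0.5436)
  (0,1): δ = 153.03°  ·
  (0,2): δ = 99.97°  ·
  (0,3): δ = 32.58°  ✓
  (0,4): δ = 20.12°  ✓
  (0,5): δ = 95.30°  ·
  (0,6): δ = 149.38°  ·
  (1,2): δ = 126.94°  ·
  (1,3): δ = 59.55°  ✓
  (1,4): δ = 6.85°  ✓
  (1,5): δ = 68.33°  ✓
  (1,6): δ = 122.41°  ·
  (2,3): δ = 112.61°  ·
  (2,4): δ = 59.91°  ✓
  (2,5): δ = 15.27°  ✓
  (2,6): δ = 69.35°  ✓
  (3,4): δ = 127.30°  ·
  (3,5): δ = 52.12°  ✓
  (3,6): δ = 1.96°  ✓
  (4,5): δ = 104.81°  ·
  (4,6): δ = 50.73°  ✓
  (5,6): δ = 125.92°  ·
antipodal pairs: 11

count = 11; pairs: (0,3), (0,4), (1,3), (1,4), (1,5), (2,4), (2,5), (2,6), (3,5), (3,6), (4,6)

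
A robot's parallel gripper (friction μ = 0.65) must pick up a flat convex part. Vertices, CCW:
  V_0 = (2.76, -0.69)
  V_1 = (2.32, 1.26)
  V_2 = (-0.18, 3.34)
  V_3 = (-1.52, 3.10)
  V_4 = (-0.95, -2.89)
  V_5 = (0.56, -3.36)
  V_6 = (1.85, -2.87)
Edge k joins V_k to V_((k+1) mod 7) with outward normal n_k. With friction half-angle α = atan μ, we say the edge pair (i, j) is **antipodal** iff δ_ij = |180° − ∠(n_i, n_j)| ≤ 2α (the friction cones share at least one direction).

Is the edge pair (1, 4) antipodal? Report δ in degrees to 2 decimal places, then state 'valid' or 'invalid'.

α = atan 0.65 = 33.02°;  2α = 66.05°
edge 1: e_1 = (-2.50, +2.08);  n_1 = (+0.6396, +0.7687)
edge 4: e_4 = (+1.51, -0.47);  n_4 = (-0.2972, -0.9548)
∠(n_1, n_4) = 157.53°
δ = |180° − 157.53°| = 22.47°
22.47° ≤ 2α = 66.05°  →  valid

δ = 22.47°, valid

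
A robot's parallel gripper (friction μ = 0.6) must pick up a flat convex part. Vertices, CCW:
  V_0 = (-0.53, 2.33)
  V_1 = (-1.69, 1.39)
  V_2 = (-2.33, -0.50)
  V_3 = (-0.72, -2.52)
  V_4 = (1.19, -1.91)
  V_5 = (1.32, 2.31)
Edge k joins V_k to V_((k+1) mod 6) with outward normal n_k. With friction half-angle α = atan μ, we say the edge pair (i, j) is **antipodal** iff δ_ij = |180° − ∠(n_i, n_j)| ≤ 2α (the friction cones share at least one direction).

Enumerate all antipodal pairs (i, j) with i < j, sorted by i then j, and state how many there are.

α = atan 0.6 = 30.96°;  2α = 61.93°
n_0 = (-0.6296, +0.7769)
n_1 = (-0.9472, +0.3207)
n_2 = (-0.7820, -0.6233)
n_3 = (+0.3042, -0.9526)
n_4 = (+0.9995, -0.0308)
n_5 = (+0.0108, +0.9999)
  (0,1): δ = 147.73°  ·
  (0,2): δ = 90.46°  ·
  (0,3): δ = 21.31°  ✓
  (0,4): δ = 49.22°  ✓
  (0,5): δ = 140.36°  ·
  (1,2): δ = 122.74°  ·
  (1,3): δ = 53.58°  ✓
  (1,4): δ = 16.94°  ✓
  (1,5): δ = 108.09°  ·
  (2,3): δ = 110.84°  ·
  (2,4): δ = 40.32°  ✓
  (2,5): δ = 50.82°  ✓
  (3,4): δ = 109.48°  ·
  (3,5): δ = 18.33°  ✓
  (4,5): δ = 88.85°  ·
antipodal pairs: 7

count = 7; pairs: (0,3), (0,4), (1,3), (1,4), (2,4), (2,5), (3,5)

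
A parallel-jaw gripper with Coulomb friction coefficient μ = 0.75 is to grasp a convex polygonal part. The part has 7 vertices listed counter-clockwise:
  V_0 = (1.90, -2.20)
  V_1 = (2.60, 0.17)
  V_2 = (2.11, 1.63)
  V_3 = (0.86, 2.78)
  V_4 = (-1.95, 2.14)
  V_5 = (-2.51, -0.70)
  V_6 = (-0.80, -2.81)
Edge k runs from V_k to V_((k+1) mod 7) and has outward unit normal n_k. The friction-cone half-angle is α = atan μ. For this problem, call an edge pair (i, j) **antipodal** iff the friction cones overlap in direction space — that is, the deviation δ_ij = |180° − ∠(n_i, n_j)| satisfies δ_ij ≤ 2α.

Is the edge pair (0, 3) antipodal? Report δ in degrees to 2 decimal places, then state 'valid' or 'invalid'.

α = atan 0.75 = 36.87°;  2α = 73.74°
edge 0: e_0 = (+0.70, +2.37);  n_0 = (+0.9590, -0.2833)
edge 3: e_3 = (-2.81, -0.64);  n_3 = (-0.2221, +0.9750)
∠(n_0, n_3) = 119.29°
δ = |180° − 119.29°| = 60.71°
60.71° ≤ 2α = 73.74°  →  valid

δ = 60.71°, valid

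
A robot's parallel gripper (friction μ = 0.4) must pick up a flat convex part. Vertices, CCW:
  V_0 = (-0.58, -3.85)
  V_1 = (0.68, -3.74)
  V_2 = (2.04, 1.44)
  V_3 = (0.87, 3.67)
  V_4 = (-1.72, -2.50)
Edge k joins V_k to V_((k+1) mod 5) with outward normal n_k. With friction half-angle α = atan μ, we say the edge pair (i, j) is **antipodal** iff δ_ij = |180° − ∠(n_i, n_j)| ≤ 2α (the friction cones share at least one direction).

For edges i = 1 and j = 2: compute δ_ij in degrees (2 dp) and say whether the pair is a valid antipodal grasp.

α = atan 0.4 = 21.80°;  2α = 43.60°
edge 1: e_1 = (+1.36, +5.18);  n_1 = (+0.9672, -0.2539)
edge 2: e_2 = (-1.17, +2.23);  n_2 = (+0.8855, +0.4646)
∠(n_1, n_2) = 42.40°
δ = |180° − 42.40°| = 137.60°
137.60° > 2α = 43.60°  →  invalid

δ = 137.60°, invalid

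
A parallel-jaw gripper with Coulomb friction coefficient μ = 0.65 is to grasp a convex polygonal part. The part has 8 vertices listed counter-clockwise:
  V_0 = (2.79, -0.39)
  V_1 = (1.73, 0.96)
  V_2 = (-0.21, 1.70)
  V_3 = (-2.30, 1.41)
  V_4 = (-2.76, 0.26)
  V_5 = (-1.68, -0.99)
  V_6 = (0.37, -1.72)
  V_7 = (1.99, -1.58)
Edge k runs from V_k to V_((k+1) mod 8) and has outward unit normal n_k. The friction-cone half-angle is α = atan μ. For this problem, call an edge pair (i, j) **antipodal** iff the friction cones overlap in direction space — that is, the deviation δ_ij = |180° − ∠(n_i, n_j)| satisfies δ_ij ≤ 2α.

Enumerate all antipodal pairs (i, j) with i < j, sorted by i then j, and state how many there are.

α = atan 0.65 = 33.02°;  2α = 66.05°
n_0 = (+0.7865, +0.6176)
n_1 = (+0.3564, +0.9343)
n_2 = (-0.1374, +0.9905)
n_3 = (-0.9285, +0.3714)
n_4 = (-0.7567, -0.6538)
n_5 = (-0.3355, -0.9421)
n_6 = (+0.0861, -0.9963)
n_7 = (+0.8299, -0.5579)
  (0,1): δ = 149.02°  ·
  (0,2): δ = 120.24°  ·
  (0,3): δ = 59.94°  ✓
  (0,4): δ = 2.69°  ✓
  (0,5): δ = 32.26°  ✓
  (0,6): δ = 56.80°  ✓
  (0,7): δ = 107.95°  ·
  (1,2): δ = 151.22°  ·
  (1,3): δ = 90.92°  ·
  (1,4): δ = 28.29°  ✓
  (1,5): δ = 1.28°  ✓
  (1,6): δ = 25.82°  ✓
  (1,7): δ = 76.97°  ·
  (2,3): δ = 119.70°  ·
  (2,4): δ = 57.07°  ✓
  (2,5): δ = 27.50°  ✓
  (2,6): δ = 2.96°  ✓
  (2,7): δ = 48.19°  ✓
  (3,4): δ = 117.37°  ·
  (3,5): δ = 87.80°  ·
  (3,6): δ = 63.26°  ✓
  (3,7): δ = 12.11°  ✓
  (4,5): δ = 150.43°  ·
  (4,6): δ = 125.89°  ·
  (4,7): δ = 74.74°  ·
  (5,6): δ = 155.46°  ·
  (5,7): δ = 104.31°  ·
  (6,7): δ = 128.85°  ·
antipodal pairs: 13

count = 13; pairs: (0,3), (0,4), (0,5), (0,6), (1,4), (1,5), (1,6), (2,4), (2,5), (2,6), (2,7), (3,6), (3,7)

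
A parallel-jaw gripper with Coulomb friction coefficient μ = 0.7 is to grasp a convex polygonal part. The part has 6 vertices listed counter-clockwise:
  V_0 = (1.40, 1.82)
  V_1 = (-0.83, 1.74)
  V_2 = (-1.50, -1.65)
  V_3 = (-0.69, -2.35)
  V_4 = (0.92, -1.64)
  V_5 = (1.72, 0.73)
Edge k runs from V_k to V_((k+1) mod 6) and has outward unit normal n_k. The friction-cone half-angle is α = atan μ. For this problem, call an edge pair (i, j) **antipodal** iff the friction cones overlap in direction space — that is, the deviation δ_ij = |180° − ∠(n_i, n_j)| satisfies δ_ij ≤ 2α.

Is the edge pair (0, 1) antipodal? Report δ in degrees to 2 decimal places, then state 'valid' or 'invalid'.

δ = 103.23°, invalid

α = atan 0.7 = 34.99°;  2α = 69.98°
edge 0: e_0 = (-2.23, -0.08);  n_0 = (-0.0359, +0.9994)
edge 1: e_1 = (-0.67, -3.39);  n_1 = (-0.9810, +0.1939)
∠(n_0, n_1) = 76.77°
δ = |180° − 76.77°| = 103.23°
103.23° > 2α = 69.98°  →  invalid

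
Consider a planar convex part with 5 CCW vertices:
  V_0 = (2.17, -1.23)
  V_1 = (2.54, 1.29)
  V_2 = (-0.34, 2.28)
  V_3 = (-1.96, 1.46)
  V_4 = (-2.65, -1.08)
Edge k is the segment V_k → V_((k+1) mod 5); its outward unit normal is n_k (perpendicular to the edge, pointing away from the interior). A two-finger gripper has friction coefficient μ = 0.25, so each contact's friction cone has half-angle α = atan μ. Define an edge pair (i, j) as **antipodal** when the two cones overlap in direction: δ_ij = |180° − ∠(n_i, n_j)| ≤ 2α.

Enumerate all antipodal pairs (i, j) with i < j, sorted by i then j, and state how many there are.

count = 2; pairs: (0,3), (1,4)

α = atan 0.25 = 14.04°;  2α = 28.07°
n_0 = (+0.9894, -0.1453)
n_1 = (+0.3251, +0.9457)
n_2 = (-0.4516, +0.8922)
n_3 = (-0.9650, +0.2622)
n_4 = (-0.0311, -0.9995)
  (0,1): δ = 100.62°  ·
  (0,2): δ = 54.80°  ·
  (0,3): δ = 6.85°  ✓
  (0,4): δ = 96.57°  ·
  (1,2): δ = 134.18°  ·
  (1,3): δ = 86.23°  ·
  (1,4): δ = 17.19°  ✓
  (2,3): δ = 132.05°  ·
  (2,4): δ = 28.63°  ·
  (3,4): δ = 76.58°  ·
antipodal pairs: 2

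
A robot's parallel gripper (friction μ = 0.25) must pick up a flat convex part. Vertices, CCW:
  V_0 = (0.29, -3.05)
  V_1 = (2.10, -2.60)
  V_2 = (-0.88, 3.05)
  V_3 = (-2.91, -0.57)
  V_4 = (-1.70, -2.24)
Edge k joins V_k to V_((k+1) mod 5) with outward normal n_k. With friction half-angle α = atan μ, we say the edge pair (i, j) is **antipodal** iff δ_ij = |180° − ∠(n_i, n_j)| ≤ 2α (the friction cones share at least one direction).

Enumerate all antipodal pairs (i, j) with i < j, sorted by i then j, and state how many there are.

count = 1; pairs: (1,3)

α = atan 0.25 = 14.04°;  2α = 28.07°
n_0 = (+0.2413, -0.9705)
n_1 = (+0.8845, +0.4665)
n_2 = (-0.8722, +0.4891)
n_3 = (-0.8098, -0.5867)
n_4 = (-0.3770, -0.9262)
  (0,1): δ = 76.15°  ·
  (0,2): δ = 46.76°  ·
  (0,3): δ = 111.96°  ·
  (0,4): δ = 143.89°  ·
  (1,2): δ = 57.09°  ·
  (1,3): δ = 8.12°  ✓
  (1,4): δ = 40.04°  ·
  (2,3): δ = 114.79°  ·
  (2,4): δ = 82.87°  ·
  (3,4): δ = 148.07°  ·
antipodal pairs: 1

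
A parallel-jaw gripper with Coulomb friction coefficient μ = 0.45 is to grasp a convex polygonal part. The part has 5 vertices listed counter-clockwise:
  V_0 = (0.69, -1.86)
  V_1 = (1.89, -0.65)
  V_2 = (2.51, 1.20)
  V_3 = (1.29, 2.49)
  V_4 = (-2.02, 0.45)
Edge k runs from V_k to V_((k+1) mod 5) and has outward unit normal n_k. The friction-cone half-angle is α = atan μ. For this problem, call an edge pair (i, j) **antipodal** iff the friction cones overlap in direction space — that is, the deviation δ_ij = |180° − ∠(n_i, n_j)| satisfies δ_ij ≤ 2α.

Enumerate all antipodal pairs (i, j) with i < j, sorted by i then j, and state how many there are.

count = 3; pairs: (0,3), (1,3), (2,4)

α = atan 0.45 = 24.23°;  2α = 48.46°
n_0 = (+0.7100, -0.7042)
n_1 = (+0.9482, -0.3178)
n_2 = (+0.7265, +0.6871)
n_3 = (-0.5247, +0.8513)
n_4 = (-0.6487, -0.7610)
  (0,1): δ = 153.77°  ·
  (0,2): δ = 91.84°  ·
  (0,3): δ = 13.59°  ✓
  (0,4): δ = 94.32°  ·
  (1,2): δ = 118.07°  ·
  (1,3): δ = 39.83°  ✓
  (1,4): δ = 68.08°  ·
  (2,3): δ = 101.76°  ·
  (2,4): δ = 6.15°  ✓
  (3,4): δ = 72.09°  ·
antipodal pairs: 3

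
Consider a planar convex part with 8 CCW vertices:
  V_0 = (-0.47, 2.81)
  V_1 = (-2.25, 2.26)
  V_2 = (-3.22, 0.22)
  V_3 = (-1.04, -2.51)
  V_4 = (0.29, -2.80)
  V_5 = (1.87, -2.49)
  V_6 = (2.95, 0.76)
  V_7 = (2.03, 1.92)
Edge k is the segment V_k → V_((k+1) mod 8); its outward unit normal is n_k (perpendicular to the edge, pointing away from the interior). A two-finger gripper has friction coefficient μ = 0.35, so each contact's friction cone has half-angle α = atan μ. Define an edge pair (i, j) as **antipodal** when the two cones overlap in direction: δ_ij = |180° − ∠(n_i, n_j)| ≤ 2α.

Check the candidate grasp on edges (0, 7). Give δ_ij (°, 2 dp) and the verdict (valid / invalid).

δ = 143.23°, invalid

α = atan 0.35 = 19.29°;  2α = 38.58°
edge 0: e_0 = (-1.78, -0.55);  n_0 = (-0.2952, +0.9554)
edge 7: e_7 = (-2.50, +0.89);  n_7 = (+0.3354, +0.9421)
∠(n_0, n_7) = 36.77°
δ = |180° − 36.77°| = 143.23°
143.23° > 2α = 38.58°  →  invalid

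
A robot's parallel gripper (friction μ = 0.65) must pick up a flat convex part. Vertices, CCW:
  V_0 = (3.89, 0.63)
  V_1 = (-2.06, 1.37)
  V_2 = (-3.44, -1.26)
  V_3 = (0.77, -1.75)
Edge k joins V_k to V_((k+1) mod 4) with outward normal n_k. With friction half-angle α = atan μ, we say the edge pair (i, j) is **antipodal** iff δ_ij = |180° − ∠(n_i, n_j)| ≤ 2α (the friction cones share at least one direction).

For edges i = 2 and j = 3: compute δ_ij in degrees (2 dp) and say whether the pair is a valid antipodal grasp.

α = atan 0.65 = 33.02°;  2α = 66.05°
edge 2: e_2 = (+4.21, -0.49);  n_2 = (-0.1156, -0.9933)
edge 3: e_3 = (+3.12, +2.38);  n_3 = (+0.6065, -0.7951)
∠(n_2, n_3) = 43.98°
δ = |180° − 43.98°| = 136.02°
136.02° > 2α = 66.05°  →  invalid

δ = 136.02°, invalid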